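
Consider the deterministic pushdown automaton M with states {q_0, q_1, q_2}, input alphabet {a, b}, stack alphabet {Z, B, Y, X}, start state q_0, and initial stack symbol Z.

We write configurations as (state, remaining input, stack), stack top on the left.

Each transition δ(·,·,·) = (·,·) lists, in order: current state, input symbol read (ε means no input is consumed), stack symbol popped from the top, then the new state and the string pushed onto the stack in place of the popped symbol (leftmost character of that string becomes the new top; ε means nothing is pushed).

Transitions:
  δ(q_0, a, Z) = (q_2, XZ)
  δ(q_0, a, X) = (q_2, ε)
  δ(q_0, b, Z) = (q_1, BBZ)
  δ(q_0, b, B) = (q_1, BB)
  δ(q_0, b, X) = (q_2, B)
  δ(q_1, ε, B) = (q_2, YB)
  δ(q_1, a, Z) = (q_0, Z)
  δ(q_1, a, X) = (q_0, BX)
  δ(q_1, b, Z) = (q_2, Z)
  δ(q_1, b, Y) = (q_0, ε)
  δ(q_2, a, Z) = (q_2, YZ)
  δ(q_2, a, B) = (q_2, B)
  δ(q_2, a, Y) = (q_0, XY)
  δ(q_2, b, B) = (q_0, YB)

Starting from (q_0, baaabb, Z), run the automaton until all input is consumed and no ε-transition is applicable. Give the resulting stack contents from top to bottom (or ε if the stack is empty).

YBYBBZ

(q_0, baaabb, Z) ⊢ (q_1, aaabb, BBZ) ⊢ (q_2, aaabb, YBBZ) ⊢ (q_0, aabb, XYBBZ) ⊢ (q_2, abb, YBBZ) ⊢ (q_0, bb, XYBBZ) ⊢ (q_2, b, BYBBZ) ⊢ (q_0, ε, YBYBBZ)
All input consumed in state q_0 with stack YBYBBZ.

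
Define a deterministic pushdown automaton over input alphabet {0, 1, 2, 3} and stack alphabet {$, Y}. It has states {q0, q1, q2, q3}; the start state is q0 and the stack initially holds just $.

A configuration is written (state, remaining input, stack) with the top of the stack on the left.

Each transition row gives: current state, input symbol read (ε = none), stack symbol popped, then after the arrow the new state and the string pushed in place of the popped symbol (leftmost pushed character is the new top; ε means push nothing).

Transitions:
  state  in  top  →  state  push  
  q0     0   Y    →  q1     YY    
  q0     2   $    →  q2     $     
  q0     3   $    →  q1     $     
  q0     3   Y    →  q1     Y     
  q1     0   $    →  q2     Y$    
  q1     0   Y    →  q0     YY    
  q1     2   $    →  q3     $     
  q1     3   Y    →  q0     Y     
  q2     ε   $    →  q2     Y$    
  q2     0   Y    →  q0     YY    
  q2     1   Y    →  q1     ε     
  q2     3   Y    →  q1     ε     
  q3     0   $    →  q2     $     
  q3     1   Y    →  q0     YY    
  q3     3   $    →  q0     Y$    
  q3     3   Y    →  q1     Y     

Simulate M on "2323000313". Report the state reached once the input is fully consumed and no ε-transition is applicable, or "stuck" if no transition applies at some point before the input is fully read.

(q0, 2323000313, $)
  read 2, top $: go to q2, push $ → (q2, 323000313, $)
  ε-move, top $: go to q2, push Y$ → (q2, 323000313, Y$)
  read 3, top Y: go to q1, push ε → (q1, 23000313, $)
  read 2, top $: go to q3, push $ → (q3, 3000313, $)
  read 3, top $: go to q0, push Y$ → (q0, 000313, Y$)
  read 0, top Y: go to q1, push YY → (q1, 00313, YY$)
  read 0, top Y: go to q0, push YY → (q0, 0313, YYY$)
  read 0, top Y: go to q1, push YY → (q1, 313, YYYY$)
  read 3, top Y: go to q0, push Y → (q0, 13, YYYY$)
No transition for (q0, 1, top Y); M blocks with input 13 remaining.

stuck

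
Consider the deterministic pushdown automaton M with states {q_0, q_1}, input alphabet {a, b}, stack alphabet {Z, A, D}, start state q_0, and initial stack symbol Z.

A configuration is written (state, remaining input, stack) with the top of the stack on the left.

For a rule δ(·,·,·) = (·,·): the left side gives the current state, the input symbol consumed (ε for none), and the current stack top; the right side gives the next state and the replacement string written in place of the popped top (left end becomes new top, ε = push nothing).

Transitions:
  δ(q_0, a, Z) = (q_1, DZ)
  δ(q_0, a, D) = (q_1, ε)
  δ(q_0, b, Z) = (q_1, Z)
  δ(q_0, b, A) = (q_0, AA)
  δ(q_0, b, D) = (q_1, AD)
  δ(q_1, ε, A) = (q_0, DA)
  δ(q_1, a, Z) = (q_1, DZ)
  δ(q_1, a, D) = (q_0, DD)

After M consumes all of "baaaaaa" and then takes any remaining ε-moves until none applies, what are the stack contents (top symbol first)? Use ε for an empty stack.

DDZ

(q_0, baaaaaa, Z)
  read b, top Z: go to q_1, push Z → (q_1, aaaaaa, Z)
  read a, top Z: go to q_1, push DZ → (q_1, aaaaa, DZ)
  read a, top D: go to q_0, push DD → (q_0, aaaa, DDZ)
  read a, top D: go to q_1, push ε → (q_1, aaa, DZ)
  read a, top D: go to q_0, push DD → (q_0, aa, DDZ)
  read a, top D: go to q_1, push ε → (q_1, a, DZ)
  read a, top D: go to q_0, push DD → (q_0, ε, DDZ)
All input consumed in state q_0 with stack DDZ.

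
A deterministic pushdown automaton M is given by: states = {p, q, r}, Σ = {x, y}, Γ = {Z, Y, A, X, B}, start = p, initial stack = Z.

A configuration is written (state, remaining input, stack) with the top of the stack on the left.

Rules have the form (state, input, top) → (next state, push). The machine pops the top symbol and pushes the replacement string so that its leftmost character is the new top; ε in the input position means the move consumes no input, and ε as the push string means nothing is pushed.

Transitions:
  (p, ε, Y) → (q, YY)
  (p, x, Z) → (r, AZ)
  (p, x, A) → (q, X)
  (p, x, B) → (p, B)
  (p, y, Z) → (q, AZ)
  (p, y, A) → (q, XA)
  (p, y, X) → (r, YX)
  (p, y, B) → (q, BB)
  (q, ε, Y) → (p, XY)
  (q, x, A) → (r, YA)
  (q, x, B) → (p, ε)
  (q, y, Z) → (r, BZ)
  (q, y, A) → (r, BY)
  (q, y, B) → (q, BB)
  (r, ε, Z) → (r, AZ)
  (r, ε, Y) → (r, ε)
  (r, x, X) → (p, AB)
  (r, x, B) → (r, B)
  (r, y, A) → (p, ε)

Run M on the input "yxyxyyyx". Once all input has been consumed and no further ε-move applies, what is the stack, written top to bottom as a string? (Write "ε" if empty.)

(p, yxyxyyyx, Z)
  read y, top Z: go to q, push AZ → (q, xyxyyyx, AZ)
  read x, top A: go to r, push YA → (r, yxyyyx, YAZ)
  ε-move, top Y: go to r, push ε → (r, yxyyyx, AZ)
  read y, top A: go to p, push ε → (p, xyyyx, Z)
  read x, top Z: go to r, push AZ → (r, yyyx, AZ)
  read y, top A: go to p, push ε → (p, yyx, Z)
  read y, top Z: go to q, push AZ → (q, yx, AZ)
  read y, top A: go to r, push BY → (r, x, BYZ)
  read x, top B: go to r, push B → (r, ε, BYZ)
All input consumed in state r with stack BYZ.

BYZ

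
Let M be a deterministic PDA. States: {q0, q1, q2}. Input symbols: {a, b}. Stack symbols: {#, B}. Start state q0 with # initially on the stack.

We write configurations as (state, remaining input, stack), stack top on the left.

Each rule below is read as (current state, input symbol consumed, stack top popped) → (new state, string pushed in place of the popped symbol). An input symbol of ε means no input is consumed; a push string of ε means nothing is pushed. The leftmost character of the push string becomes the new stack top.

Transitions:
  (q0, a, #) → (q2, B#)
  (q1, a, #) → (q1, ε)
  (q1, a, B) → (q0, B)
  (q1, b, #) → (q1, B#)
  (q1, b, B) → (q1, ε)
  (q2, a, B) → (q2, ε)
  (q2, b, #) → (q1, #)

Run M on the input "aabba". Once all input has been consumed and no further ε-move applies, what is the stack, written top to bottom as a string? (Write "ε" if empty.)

B#

(q0, aabba, #) ⊢ (q2, abba, B#) ⊢ (q2, bba, #) ⊢ (q1, ba, #) ⊢ (q1, a, B#) ⊢ (q0, ε, B#)
All input consumed in state q0 with stack B#.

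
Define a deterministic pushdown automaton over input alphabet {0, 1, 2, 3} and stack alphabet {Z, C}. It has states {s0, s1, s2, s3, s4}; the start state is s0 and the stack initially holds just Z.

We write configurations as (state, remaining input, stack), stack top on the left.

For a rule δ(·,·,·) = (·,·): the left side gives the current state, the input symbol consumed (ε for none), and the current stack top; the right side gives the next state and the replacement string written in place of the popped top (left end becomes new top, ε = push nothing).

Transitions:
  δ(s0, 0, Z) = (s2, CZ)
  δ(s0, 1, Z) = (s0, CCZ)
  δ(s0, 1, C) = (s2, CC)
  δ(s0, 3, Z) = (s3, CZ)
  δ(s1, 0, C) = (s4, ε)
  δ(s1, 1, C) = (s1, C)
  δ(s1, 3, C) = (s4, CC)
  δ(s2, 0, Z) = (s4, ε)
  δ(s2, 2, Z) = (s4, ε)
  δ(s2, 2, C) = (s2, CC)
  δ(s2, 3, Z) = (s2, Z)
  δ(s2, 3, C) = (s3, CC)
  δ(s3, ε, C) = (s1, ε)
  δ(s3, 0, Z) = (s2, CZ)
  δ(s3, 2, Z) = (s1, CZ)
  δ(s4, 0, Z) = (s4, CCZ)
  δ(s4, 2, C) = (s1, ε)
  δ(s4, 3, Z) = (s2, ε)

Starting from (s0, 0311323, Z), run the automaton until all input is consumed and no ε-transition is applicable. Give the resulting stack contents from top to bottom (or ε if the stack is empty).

CCZ

(s0, 0311323, Z)
  read 0, top Z: go to s2, push CZ → (s2, 311323, CZ)
  read 3, top C: go to s3, push CC → (s3, 11323, CCZ)
  ε-move, top C: go to s1, push ε → (s1, 11323, CZ)
  read 1, top C: go to s1, push C → (s1, 1323, CZ)
  read 1, top C: go to s1, push C → (s1, 323, CZ)
  read 3, top C: go to s4, push CC → (s4, 23, CCZ)
  read 2, top C: go to s1, push ε → (s1, 3, CZ)
  read 3, top C: go to s4, push CC → (s4, ε, CCZ)
All input consumed in state s4 with stack CCZ.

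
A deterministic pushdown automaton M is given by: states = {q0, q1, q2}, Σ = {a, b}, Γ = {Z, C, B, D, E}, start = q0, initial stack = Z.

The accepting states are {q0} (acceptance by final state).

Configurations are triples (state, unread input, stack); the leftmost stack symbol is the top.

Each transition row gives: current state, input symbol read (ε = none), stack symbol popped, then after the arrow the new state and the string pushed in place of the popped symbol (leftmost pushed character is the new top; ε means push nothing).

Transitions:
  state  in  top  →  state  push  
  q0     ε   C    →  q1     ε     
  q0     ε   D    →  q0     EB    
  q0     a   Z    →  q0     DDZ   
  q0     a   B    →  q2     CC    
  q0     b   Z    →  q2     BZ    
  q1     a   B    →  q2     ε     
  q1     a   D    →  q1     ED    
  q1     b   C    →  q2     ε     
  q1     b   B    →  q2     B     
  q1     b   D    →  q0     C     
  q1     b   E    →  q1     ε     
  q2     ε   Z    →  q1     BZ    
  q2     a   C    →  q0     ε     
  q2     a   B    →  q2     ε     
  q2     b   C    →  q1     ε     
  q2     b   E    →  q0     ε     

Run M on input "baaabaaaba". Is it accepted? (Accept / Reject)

Reject

(q0, baaabaaaba, Z)
  read b, top Z: go to q2, push BZ → (q2, aaabaaaba, BZ)
  read a, top B: go to q2, push ε → (q2, aabaaaba, Z)
  ε-move, top Z: go to q1, push BZ → (q1, aabaaaba, BZ)
  read a, top B: go to q2, push ε → (q2, abaaaba, Z)
  ε-move, top Z: go to q1, push BZ → (q1, abaaaba, BZ)
  read a, top B: go to q2, push ε → (q2, baaaba, Z)
  ε-move, top Z: go to q1, push BZ → (q1, baaaba, BZ)
  read b, top B: go to q2, push B → (q2, aaaba, BZ)
  read a, top B: go to q2, push ε → (q2, aaba, Z)
  ε-move, top Z: go to q1, push BZ → (q1, aaba, BZ)
  read a, top B: go to q2, push ε → (q2, aba, Z)
  ε-move, top Z: go to q1, push BZ → (q1, aba, BZ)
  read a, top B: go to q2, push ε → (q2, ba, Z)
  ε-move, top Z: go to q1, push BZ → (q1, ba, BZ)
  read b, top B: go to q2, push B → (q2, a, BZ)
  read a, top B: go to q2, push ε → (q2, ε, Z)
  ε-move, top Z: go to q1, push BZ → (q1, ε, BZ)
All input consumed; state q1 ∉ F and no further ε-move applies.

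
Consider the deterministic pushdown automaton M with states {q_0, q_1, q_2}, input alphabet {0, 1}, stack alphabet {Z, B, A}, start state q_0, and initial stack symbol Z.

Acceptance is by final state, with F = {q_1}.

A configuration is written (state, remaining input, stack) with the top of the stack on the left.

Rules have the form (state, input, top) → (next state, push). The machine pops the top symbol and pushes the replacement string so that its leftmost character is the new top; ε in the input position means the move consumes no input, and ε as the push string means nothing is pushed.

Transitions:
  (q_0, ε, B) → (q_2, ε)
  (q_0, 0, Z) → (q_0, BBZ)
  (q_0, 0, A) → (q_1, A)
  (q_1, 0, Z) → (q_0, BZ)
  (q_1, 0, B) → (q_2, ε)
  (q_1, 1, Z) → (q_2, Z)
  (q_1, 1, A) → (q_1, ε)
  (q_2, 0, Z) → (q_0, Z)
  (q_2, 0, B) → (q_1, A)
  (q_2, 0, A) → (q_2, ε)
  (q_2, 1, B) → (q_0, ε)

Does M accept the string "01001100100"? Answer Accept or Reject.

(q_0, 01001100100, Z)
  read 0, top Z: go to q_0, push BBZ → (q_0, 1001100100, BBZ)
  ε-move, top B: go to q_2, push ε → (q_2, 1001100100, BZ)
  read 1, top B: go to q_0, push ε → (q_0, 001100100, Z)
  read 0, top Z: go to q_0, push BBZ → (q_0, 01100100, BBZ)
  ε-move, top B: go to q_2, push ε → (q_2, 01100100, BZ)
  read 0, top B: go to q_1, push A → (q_1, 1100100, AZ)
  read 1, top A: go to q_1, push ε → (q_1, 100100, Z)
  read 1, top Z: go to q_2, push Z → (q_2, 00100, Z)
  read 0, top Z: go to q_0, push Z → (q_0, 0100, Z)
  read 0, top Z: go to q_0, push BBZ → (q_0, 100, BBZ)
  ε-move, top B: go to q_2, push ε → (q_2, 100, BZ)
  read 1, top B: go to q_0, push ε → (q_0, 00, Z)
  read 0, top Z: go to q_0, push BBZ → (q_0, 0, BBZ)
  ε-move, top B: go to q_2, push ε → (q_2, 0, BZ)
  read 0, top B: go to q_1, push A → (q_1, ε, AZ)
All input consumed; state q_1 ∈ F.

Accept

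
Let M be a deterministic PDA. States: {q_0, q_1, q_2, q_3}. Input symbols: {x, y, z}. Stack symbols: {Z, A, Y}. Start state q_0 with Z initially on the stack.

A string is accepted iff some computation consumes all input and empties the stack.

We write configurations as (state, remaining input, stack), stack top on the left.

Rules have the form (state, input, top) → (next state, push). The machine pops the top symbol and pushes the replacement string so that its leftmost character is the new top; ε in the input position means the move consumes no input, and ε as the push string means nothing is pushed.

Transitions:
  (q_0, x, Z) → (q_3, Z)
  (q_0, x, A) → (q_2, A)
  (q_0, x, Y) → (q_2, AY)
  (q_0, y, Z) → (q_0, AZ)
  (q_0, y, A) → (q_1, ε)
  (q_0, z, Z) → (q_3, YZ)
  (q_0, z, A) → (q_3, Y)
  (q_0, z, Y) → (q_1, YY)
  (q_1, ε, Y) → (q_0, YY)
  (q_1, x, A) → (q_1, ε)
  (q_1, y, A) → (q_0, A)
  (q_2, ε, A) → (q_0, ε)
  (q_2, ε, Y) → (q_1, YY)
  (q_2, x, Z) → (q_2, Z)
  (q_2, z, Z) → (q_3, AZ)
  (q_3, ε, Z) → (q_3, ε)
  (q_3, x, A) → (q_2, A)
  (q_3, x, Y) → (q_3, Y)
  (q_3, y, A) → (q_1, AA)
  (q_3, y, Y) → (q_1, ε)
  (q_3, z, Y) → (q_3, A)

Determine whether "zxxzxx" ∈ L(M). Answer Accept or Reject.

(q_0, zxxzxx, Z) ⊢ (q_3, xxzxx, YZ) ⊢ (q_3, xzxx, YZ) ⊢ (q_3, zxx, YZ) ⊢ (q_3, xx, AZ) ⊢ (q_2, x, AZ) ⊢ (q_0, x, Z) ⊢ (q_3, ε, Z) ⊢ (q_3, ε, ε)
All input consumed and the stack is empty.

Accept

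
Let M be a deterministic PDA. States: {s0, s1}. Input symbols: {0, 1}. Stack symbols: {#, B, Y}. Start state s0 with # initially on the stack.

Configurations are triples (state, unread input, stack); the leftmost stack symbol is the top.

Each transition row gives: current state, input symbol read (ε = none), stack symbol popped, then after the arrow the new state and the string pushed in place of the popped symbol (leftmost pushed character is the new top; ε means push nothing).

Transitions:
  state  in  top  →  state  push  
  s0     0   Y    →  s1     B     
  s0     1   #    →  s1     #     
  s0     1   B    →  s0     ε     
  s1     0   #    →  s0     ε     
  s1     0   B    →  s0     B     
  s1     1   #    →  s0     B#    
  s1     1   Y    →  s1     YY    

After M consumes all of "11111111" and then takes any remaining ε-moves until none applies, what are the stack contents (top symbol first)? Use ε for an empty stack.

(s0, 11111111, #)
  read 1, top #: go to s1, push # → (s1, 1111111, #)
  read 1, top #: go to s0, push B# → (s0, 111111, B#)
  read 1, top B: go to s0, push ε → (s0, 11111, #)
  read 1, top #: go to s1, push # → (s1, 1111, #)
  read 1, top #: go to s0, push B# → (s0, 111, B#)
  read 1, top B: go to s0, push ε → (s0, 11, #)
  read 1, top #: go to s1, push # → (s1, 1, #)
  read 1, top #: go to s0, push B# → (s0, ε, B#)
All input consumed in state s0 with stack B#.

B#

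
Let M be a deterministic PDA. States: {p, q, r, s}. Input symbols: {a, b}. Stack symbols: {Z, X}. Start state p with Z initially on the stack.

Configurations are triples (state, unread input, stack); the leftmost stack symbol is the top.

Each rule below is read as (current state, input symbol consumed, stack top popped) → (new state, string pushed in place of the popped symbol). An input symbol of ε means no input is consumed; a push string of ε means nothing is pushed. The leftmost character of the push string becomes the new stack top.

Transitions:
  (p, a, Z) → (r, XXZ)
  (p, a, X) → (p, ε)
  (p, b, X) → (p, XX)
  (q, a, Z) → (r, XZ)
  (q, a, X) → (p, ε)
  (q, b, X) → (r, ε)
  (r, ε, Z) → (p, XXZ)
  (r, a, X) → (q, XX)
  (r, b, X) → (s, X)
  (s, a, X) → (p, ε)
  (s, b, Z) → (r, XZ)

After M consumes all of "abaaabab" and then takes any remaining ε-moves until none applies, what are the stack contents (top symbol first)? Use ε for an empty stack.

(p, abaaabab, Z) ⊢ (r, baaabab, XXZ) ⊢ (s, aaabab, XXZ) ⊢ (p, aabab, XZ) ⊢ (p, abab, Z) ⊢ (r, bab, XXZ) ⊢ (s, ab, XXZ) ⊢ (p, b, XZ) ⊢ (p, ε, XXZ)
All input consumed in state p with stack XXZ.

XXZ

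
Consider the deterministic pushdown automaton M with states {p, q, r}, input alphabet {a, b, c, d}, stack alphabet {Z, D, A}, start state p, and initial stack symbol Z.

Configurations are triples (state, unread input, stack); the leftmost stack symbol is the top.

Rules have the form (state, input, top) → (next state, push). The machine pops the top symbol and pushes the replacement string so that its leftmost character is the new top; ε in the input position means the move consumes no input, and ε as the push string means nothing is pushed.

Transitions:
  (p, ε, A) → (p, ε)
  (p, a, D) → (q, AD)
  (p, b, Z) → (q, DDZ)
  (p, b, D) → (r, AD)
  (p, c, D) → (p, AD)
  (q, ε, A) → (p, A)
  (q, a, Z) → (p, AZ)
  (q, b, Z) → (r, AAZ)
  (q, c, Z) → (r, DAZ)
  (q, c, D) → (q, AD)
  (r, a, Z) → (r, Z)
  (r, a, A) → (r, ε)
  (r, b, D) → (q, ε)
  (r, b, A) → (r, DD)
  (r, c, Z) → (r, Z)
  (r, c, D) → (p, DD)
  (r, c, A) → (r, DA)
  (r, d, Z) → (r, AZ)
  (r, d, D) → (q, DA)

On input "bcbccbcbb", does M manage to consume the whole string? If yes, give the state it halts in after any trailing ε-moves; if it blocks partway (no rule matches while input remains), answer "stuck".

(p, bcbccbcbb, Z) ⊢ (q, cbccbcbb, DDZ) ⊢ (q, bccbcbb, ADDZ) ⊢ (p, bccbcbb, ADDZ) ⊢ (p, bccbcbb, DDZ) ⊢ (r, ccbcbb, ADDZ) ⊢ (r, cbcbb, DADDZ) ⊢ (p, bcbb, DDADDZ) ⊢ (r, cbb, ADDADDZ) ⊢ (r, bb, DADDADDZ) ⊢ (q, b, ADDADDZ) ⊢ (p, b, ADDADDZ) ⊢ (p, b, DDADDZ) ⊢ (r, ε, ADDADDZ)
All input consumed; M is in state r.

r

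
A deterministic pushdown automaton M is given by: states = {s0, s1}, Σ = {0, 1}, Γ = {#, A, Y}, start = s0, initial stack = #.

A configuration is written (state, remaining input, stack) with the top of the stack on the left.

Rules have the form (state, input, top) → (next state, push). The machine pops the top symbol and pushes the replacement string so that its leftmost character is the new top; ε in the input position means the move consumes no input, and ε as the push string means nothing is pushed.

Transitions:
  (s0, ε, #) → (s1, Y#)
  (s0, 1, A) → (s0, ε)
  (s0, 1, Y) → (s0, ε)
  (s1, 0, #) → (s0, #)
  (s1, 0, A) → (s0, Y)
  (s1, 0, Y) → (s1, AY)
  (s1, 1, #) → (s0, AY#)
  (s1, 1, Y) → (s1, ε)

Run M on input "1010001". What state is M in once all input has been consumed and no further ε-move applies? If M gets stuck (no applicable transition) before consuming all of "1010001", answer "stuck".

s0

(s0, 1010001, #)
  ε-move, top #: go to s1, push Y# → (s1, 1010001, Y#)
  read 1, top Y: go to s1, push ε → (s1, 010001, #)
  read 0, top #: go to s0, push # → (s0, 10001, #)
  ε-move, top #: go to s1, push Y# → (s1, 10001, Y#)
  read 1, top Y: go to s1, push ε → (s1, 0001, #)
  read 0, top #: go to s0, push # → (s0, 001, #)
  ε-move, top #: go to s1, push Y# → (s1, 001, Y#)
  read 0, top Y: go to s1, push AY → (s1, 01, AY#)
  read 0, top A: go to s0, push Y → (s0, 1, YY#)
  read 1, top Y: go to s0, push ε → (s0, ε, Y#)
All input consumed; M is in state s0.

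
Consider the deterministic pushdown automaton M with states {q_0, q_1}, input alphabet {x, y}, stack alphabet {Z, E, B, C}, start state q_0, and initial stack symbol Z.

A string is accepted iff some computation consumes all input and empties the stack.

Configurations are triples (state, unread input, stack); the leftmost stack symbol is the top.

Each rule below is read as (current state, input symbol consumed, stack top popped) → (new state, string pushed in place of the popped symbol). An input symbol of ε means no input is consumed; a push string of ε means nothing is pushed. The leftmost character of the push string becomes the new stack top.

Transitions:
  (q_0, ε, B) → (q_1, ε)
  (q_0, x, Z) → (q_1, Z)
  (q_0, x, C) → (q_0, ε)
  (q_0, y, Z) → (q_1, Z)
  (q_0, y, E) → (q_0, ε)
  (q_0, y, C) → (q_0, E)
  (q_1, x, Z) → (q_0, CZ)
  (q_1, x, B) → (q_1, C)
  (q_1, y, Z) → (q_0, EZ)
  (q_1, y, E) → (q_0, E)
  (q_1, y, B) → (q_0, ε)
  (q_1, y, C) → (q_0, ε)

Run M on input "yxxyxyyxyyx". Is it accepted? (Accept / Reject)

Reject

(q_0, yxxyxyyxyyx, Z)
  read y, top Z: go to q_1, push Z → (q_1, xxyxyyxyyx, Z)
  read x, top Z: go to q_0, push CZ → (q_0, xyxyyxyyx, CZ)
  read x, top C: go to q_0, push ε → (q_0, yxyyxyyx, Z)
  read y, top Z: go to q_1, push Z → (q_1, xyyxyyx, Z)
  read x, top Z: go to q_0, push CZ → (q_0, yyxyyx, CZ)
  read y, top C: go to q_0, push E → (q_0, yxyyx, EZ)
  read y, top E: go to q_0, push ε → (q_0, xyyx, Z)
  read x, top Z: go to q_1, push Z → (q_1, yyx, Z)
  read y, top Z: go to q_0, push EZ → (q_0, yx, EZ)
  read y, top E: go to q_0, push ε → (q_0, x, Z)
  read x, top Z: go to q_1, push Z → (q_1, ε, Z)
All input consumed; stack is Z, not empty, and no further ε-move applies.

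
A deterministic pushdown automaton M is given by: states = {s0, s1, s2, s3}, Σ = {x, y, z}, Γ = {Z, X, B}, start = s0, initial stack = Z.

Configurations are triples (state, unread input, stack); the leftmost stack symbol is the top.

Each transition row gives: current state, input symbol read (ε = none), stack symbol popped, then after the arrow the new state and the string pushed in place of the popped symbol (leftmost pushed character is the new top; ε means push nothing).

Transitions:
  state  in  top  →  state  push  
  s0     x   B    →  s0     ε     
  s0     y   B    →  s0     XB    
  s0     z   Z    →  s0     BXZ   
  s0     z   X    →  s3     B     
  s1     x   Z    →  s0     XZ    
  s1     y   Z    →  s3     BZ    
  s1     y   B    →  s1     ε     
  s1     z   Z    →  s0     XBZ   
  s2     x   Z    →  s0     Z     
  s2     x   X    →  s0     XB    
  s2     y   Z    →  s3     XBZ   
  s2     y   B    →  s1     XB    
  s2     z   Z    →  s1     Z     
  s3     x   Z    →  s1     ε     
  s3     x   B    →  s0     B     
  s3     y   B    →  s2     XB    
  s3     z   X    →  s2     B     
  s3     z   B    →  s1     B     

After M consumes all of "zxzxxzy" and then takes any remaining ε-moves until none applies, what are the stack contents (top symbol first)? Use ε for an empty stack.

XBXZ

(s0, zxzxxzy, Z) ⊢ (s0, xzxxzy, BXZ) ⊢ (s0, zxxzy, XZ) ⊢ (s3, xxzy, BZ) ⊢ (s0, xzy, BZ) ⊢ (s0, zy, Z) ⊢ (s0, y, BXZ) ⊢ (s0, ε, XBXZ)
All input consumed in state s0 with stack XBXZ.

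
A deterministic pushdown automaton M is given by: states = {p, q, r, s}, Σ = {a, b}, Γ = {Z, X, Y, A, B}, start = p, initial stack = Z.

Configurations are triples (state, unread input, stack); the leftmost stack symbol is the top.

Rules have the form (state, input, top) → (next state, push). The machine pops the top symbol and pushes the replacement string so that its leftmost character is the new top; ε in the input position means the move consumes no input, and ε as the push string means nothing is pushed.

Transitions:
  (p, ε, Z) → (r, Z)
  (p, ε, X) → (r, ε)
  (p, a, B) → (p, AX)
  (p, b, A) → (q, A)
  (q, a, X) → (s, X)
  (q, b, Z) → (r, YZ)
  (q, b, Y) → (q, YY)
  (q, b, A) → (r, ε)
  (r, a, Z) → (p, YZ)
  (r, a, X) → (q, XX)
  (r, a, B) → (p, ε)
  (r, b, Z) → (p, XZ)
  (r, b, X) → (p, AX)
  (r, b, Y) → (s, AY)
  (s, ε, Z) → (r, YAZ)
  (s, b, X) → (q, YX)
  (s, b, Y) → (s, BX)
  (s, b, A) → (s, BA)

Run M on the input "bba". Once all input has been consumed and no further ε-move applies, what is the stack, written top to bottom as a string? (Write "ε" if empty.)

YZ

(p, bba, Z)
  ε-move, top Z: go to r, push Z → (r, bba, Z)
  read b, top Z: go to p, push XZ → (p, ba, XZ)
  ε-move, top X: go to r, push ε → (r, ba, Z)
  read b, top Z: go to p, push XZ → (p, a, XZ)
  ε-move, top X: go to r, push ε → (r, a, Z)
  read a, top Z: go to p, push YZ → (p, ε, YZ)
All input consumed in state p with stack YZ.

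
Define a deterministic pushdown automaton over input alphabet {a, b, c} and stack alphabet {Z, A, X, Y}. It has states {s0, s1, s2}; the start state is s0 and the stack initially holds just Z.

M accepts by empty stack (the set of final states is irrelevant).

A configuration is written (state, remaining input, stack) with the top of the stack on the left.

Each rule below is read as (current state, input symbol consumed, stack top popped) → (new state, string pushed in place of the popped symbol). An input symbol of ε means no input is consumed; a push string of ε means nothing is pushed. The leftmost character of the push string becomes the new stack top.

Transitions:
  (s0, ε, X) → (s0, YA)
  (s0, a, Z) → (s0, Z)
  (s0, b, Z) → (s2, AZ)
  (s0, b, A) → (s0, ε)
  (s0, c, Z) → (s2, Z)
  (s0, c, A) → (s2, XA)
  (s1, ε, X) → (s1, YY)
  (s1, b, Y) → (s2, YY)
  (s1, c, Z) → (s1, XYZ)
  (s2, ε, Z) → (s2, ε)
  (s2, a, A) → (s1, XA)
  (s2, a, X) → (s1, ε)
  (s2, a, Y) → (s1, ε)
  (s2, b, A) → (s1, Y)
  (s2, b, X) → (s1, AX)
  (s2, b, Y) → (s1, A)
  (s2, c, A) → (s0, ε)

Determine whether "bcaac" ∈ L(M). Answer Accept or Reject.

Accept

(s0, bcaac, Z) ⊢ (s2, caac, AZ) ⊢ (s0, aac, Z) ⊢ (s0, ac, Z) ⊢ (s0, c, Z) ⊢ (s2, ε, Z) ⊢ (s2, ε, ε)
All input consumed and the stack is empty.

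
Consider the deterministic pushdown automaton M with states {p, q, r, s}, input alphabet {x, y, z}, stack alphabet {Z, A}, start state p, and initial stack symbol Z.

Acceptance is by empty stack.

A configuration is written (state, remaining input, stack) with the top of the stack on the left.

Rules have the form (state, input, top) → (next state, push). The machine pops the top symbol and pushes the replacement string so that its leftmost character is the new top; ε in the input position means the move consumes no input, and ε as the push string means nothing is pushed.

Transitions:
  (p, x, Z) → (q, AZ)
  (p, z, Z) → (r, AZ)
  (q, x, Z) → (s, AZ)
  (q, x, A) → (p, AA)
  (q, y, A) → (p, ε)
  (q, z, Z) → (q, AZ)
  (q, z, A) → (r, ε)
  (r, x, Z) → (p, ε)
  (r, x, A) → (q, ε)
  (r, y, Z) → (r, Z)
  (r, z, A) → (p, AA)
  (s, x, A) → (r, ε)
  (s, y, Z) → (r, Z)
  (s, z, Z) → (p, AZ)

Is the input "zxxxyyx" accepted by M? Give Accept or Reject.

(p, zxxxyyx, Z)
  read z, top Z: go to r, push AZ → (r, xxxyyx, AZ)
  read x, top A: go to q, push ε → (q, xxyyx, Z)
  read x, top Z: go to s, push AZ → (s, xyyx, AZ)
  read x, top A: go to r, push ε → (r, yyx, Z)
  read y, top Z: go to r, push Z → (r, yx, Z)
  read y, top Z: go to r, push Z → (r, x, Z)
  read x, top Z: go to p, push ε → (p, ε, ε)
All input consumed and the stack is empty.

Accept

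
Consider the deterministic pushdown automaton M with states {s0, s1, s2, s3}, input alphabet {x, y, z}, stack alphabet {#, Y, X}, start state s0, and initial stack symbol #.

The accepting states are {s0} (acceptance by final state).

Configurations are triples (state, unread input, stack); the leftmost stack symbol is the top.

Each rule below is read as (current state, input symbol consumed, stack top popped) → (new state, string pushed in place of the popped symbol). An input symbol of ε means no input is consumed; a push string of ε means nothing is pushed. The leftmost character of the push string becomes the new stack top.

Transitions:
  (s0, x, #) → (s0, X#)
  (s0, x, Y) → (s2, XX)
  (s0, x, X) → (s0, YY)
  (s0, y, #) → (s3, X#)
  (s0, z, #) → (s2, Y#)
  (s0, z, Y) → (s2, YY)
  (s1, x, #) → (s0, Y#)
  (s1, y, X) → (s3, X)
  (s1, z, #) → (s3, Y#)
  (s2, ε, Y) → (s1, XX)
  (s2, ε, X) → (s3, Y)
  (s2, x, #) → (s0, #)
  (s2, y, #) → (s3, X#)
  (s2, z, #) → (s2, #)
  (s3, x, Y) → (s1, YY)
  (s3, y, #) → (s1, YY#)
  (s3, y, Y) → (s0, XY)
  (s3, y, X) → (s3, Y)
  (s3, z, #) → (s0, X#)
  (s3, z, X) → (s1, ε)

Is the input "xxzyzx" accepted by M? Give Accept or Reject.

(s0, xxzyzx, #)
  read x, top #: go to s0, push X# → (s0, xzyzx, X#)
  read x, top X: go to s0, push YY → (s0, zyzx, YY#)
  read z, top Y: go to s2, push YY → (s2, yzx, YYY#)
  ε-move, top Y: go to s1, push XX → (s1, yzx, XXYY#)
  read y, top X: go to s3, push X → (s3, zx, XXYY#)
  read z, top X: go to s1, push ε → (s1, x, XYY#)
No transition applies at (s1, x, XYY#); input not fully consumed.

Reject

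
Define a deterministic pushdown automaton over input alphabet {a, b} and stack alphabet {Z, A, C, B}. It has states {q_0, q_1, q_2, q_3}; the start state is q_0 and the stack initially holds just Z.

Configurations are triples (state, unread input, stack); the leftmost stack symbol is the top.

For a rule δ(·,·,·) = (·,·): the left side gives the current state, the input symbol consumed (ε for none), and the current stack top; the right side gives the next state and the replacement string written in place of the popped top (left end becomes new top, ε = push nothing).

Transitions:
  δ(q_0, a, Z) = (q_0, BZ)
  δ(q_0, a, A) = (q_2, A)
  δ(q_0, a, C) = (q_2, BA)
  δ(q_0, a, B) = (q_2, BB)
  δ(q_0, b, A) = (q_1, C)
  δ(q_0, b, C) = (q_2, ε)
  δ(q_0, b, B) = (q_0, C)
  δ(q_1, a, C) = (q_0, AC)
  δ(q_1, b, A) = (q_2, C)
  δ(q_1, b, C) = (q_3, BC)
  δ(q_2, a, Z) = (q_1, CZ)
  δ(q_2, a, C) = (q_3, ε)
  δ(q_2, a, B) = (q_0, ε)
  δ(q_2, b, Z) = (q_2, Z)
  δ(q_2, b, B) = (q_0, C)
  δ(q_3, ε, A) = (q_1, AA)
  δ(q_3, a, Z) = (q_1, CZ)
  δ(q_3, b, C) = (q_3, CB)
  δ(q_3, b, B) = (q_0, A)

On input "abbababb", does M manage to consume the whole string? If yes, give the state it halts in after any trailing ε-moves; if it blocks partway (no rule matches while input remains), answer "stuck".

stuck

(q_0, abbababb, Z)
  read a, top Z: go to q_0, push BZ → (q_0, bbababb, BZ)
  read b, top B: go to q_0, push C → (q_0, bababb, CZ)
  read b, top C: go to q_2, push ε → (q_2, ababb, Z)
  read a, top Z: go to q_1, push CZ → (q_1, babb, CZ)
  read b, top C: go to q_3, push BC → (q_3, abb, BCZ)
No transition for (q_3, a, top B); M blocks with input abb remaining.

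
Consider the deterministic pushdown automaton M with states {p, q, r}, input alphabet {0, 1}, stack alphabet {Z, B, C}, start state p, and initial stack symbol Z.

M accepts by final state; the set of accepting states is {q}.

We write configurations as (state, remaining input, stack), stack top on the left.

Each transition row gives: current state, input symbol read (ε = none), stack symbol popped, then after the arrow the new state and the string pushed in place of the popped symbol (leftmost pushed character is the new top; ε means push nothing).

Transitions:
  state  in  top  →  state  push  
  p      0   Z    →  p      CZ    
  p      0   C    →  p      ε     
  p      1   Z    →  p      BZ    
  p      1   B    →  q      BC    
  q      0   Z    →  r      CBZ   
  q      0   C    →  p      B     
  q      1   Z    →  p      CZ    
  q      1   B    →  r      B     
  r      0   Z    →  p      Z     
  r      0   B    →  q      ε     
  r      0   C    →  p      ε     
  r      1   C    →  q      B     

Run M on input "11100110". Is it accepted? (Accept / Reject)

(p, 11100110, Z) ⊢ (p, 1100110, BZ) ⊢ (q, 100110, BCZ) ⊢ (r, 00110, BCZ) ⊢ (q, 0110, CZ) ⊢ (p, 110, BZ) ⊢ (q, 10, BCZ) ⊢ (r, 0, BCZ) ⊢ (q, ε, CZ)
All input consumed; state q ∈ F.

Accept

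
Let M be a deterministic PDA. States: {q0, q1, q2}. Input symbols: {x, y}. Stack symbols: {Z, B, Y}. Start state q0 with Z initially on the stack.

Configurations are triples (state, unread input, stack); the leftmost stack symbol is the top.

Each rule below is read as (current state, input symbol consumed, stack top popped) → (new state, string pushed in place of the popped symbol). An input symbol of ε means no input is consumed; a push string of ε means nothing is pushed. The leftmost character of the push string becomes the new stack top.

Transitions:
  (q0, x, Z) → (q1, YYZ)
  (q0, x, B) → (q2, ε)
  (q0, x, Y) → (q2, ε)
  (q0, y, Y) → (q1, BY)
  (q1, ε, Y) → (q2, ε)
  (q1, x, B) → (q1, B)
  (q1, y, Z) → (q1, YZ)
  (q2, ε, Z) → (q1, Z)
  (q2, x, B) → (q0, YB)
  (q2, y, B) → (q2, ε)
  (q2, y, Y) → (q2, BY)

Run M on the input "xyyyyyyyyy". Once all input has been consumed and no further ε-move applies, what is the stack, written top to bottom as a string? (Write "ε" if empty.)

BYZ

(q0, xyyyyyyyyy, Z)
  read x, top Z: go to q1, push YYZ → (q1, yyyyyyyyy, YYZ)
  ε-move, top Y: go to q2, push ε → (q2, yyyyyyyyy, YZ)
  read y, top Y: go to q2, push BY → (q2, yyyyyyyy, BYZ)
  read y, top B: go to q2, push ε → (q2, yyyyyyy, YZ)
  read y, top Y: go to q2, push BY → (q2, yyyyyy, BYZ)
  read y, top B: go to q2, push ε → (q2, yyyyy, YZ)
  read y, top Y: go to q2, push BY → (q2, yyyy, BYZ)
  read y, top B: go to q2, push ε → (q2, yyy, YZ)
  read y, top Y: go to q2, push BY → (q2, yy, BYZ)
  read y, top B: go to q2, push ε → (q2, y, YZ)
  read y, top Y: go to q2, push BY → (q2, ε, BYZ)
All input consumed in state q2 with stack BYZ.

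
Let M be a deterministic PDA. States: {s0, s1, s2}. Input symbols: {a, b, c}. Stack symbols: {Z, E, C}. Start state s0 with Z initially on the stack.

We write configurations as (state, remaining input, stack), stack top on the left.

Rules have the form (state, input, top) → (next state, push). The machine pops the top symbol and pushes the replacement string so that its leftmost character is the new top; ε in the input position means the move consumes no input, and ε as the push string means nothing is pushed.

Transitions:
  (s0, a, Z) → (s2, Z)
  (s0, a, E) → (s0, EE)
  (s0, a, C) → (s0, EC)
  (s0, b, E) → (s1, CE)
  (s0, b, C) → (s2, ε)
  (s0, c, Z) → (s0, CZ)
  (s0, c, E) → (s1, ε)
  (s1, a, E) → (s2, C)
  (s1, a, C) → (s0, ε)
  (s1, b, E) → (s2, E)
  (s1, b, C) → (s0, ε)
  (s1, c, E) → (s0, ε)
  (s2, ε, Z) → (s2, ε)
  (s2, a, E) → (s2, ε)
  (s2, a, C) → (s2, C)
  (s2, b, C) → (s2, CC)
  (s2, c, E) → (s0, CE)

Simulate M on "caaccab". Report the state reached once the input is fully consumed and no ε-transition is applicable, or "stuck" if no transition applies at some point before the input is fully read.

(s0, caaccab, Z)
  read c, top Z: go to s0, push CZ → (s0, aaccab, CZ)
  read a, top C: go to s0, push EC → (s0, accab, ECZ)
  read a, top E: go to s0, push EE → (s0, ccab, EECZ)
  read c, top E: go to s1, push ε → (s1, cab, ECZ)
  read c, top E: go to s0, push ε → (s0, ab, CZ)
  read a, top C: go to s0, push EC → (s0, b, ECZ)
  read b, top E: go to s1, push CE → (s1, ε, CECZ)
All input consumed; M is in state s1.

s1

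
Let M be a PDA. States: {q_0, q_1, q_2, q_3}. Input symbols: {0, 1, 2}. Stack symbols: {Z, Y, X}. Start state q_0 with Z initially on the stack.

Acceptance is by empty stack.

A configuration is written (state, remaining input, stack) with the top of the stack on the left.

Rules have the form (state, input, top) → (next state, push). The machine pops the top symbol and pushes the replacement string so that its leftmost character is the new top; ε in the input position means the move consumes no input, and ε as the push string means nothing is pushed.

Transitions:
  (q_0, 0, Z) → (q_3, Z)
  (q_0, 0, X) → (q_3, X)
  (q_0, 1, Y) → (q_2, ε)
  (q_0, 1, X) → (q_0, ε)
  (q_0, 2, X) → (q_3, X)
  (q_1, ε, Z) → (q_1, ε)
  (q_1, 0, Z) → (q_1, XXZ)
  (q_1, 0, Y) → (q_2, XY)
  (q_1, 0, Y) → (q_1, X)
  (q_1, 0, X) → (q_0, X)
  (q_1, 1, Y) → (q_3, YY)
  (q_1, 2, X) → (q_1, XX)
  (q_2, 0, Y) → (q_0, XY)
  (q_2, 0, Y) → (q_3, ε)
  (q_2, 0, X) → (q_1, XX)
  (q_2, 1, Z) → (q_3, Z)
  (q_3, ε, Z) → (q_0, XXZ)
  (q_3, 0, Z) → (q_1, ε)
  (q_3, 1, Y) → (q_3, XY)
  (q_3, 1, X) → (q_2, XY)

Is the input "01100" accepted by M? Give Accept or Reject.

One accepting computation: (q_0, 01100, Z) ⊢ (q_3, 1100, Z) ⊢ (q_0, 1100, XXZ) ⊢ (q_0, 100, XZ) ⊢ (q_0, 00, Z) ⊢ (q_3, 0, Z) ⊢ (q_1, ε, ε)
All input consumed and the stack is empty.

Accept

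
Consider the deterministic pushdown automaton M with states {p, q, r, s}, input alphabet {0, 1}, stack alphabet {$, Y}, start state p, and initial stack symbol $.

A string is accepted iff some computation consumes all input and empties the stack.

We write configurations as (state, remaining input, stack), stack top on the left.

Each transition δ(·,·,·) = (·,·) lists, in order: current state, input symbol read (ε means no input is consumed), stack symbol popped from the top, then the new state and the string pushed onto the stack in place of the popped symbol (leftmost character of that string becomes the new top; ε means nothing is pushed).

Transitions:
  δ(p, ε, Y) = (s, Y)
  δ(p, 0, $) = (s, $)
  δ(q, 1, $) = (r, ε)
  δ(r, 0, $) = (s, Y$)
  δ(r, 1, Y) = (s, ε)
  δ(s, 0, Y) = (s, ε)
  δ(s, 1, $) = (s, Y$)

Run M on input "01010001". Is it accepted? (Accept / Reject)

(p, 01010001, $) ⊢ (s, 1010001, $) ⊢ (s, 010001, Y$) ⊢ (s, 10001, $) ⊢ (s, 0001, Y$) ⊢ (s, 001, $)
No transition applies at (s, 001, $); input not fully consumed.

Reject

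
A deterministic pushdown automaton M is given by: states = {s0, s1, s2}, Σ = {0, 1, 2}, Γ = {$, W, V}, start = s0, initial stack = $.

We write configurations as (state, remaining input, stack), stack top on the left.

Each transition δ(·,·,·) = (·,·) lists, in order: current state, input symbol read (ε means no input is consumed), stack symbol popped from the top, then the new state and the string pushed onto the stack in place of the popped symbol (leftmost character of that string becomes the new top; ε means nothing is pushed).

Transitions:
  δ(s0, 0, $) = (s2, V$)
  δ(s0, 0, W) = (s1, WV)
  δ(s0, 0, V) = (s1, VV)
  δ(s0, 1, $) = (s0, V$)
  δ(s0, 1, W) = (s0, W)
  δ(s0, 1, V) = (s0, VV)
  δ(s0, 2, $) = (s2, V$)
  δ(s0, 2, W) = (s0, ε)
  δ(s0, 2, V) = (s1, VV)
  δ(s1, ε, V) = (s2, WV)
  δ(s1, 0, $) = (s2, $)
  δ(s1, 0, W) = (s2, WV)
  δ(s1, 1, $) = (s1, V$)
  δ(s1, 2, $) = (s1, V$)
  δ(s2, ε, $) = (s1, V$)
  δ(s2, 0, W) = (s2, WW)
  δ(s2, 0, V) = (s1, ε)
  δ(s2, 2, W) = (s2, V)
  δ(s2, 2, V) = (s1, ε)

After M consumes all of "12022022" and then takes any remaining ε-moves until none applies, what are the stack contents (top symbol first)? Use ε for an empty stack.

(s0, 12022022, $)
  read 1, top $: go to s0, push V$ → (s0, 2022022, V$)
  read 2, top V: go to s1, push VV → (s1, 022022, VV$)
  ε-move, top V: go to s2, push WV → (s2, 022022, WVV$)
  read 0, top W: go to s2, push WW → (s2, 22022, WWVV$)
  read 2, top W: go to s2, push V → (s2, 2022, VWVV$)
  read 2, top V: go to s1, push ε → (s1, 022, WVV$)
  read 0, top W: go to s2, push WV → (s2, 22, WVVV$)
  read 2, top W: go to s2, push V → (s2, 2, VVVV$)
  read 2, top V: go to s1, push ε → (s1, ε, VVV$)
  ε-move, top V: go to s2, push WV → (s2, ε, WVVV$)
All input consumed in state s2 with stack WVVV$.

WVVV$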